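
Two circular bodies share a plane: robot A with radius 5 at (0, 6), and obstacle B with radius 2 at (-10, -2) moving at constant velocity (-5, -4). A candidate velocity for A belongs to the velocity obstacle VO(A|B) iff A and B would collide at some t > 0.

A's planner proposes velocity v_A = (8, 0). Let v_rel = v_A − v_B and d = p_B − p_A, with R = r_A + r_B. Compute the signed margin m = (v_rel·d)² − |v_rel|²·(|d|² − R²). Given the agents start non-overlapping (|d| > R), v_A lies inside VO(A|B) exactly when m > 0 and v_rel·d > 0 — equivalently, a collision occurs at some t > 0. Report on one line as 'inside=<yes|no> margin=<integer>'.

d = (-10, -8),  |d|² = 164;  R = 5+2 = 7,  c = 164−7² = 115
v_rel = (13, 4),  |v_rel|² = 185;  v_rel·d = (13)·(-10) + (4)·(-8) = -162
185·t² + 324·t + 115 = 0  ⇒  m = (-162)² − 185·115 = 4969
m = 4969 > 0,  v_rel·d = -162 < 0  ⇒  outside

inside=no margin=4969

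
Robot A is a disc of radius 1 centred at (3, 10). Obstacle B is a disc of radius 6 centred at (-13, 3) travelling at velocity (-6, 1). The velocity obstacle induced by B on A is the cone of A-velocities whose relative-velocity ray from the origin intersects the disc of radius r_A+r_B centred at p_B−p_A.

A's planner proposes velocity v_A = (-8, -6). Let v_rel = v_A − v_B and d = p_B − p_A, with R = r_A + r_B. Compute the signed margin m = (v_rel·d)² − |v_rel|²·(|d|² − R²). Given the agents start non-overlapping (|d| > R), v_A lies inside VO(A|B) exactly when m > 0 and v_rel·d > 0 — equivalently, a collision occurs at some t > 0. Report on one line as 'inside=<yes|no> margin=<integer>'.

d = (-16, -7),  |d|² = 305;  R = 1+6 = 7,  c = 305−7² = 256
v_rel = (-2, -7),  |v_rel|² = 53;  v_rel·d = (-2)·(-16) + (-7)·(-7) = 81
53·t² − 162·t + 256 = 0  ⇒  m = 81² − 53·256 = -7007
m = -7007 < 0,  v_rel·d = 81 > 0  ⇒  outside

inside=no margin=-7007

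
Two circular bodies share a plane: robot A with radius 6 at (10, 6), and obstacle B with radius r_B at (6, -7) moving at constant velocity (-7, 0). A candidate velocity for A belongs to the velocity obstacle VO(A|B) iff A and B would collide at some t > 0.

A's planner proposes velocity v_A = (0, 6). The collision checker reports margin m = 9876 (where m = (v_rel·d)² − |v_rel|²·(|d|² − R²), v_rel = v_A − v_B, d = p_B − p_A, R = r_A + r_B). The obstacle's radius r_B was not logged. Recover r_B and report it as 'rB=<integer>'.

m = 9876
d = (-4, -13);  v_rel = (7, 6),  |v_rel|² = 85
v_rel×d = (7)·(-13) − (6)·(-4) = -67
since m = R²·85 − (-67)²:  R² = (4489 + 9876) / 85 = 169
R = √169 = 13  ⇒  r_B = 13 − 6 = 7

rB=7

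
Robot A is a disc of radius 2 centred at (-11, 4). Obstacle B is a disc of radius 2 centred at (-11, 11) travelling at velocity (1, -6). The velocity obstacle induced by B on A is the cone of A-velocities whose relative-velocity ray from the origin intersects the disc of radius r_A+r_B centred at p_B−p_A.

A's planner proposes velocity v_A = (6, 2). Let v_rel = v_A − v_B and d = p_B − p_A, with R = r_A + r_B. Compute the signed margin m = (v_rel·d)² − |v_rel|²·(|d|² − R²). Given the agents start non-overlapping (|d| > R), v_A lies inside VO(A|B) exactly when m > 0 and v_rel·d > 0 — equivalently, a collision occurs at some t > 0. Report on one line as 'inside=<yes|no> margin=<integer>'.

d = (0, 7),  |d|² = 49;  R = 2+2 = 4,  c = 49−4² = 33
v_rel = (5, 8),  |v_rel|² = 89;  v_rel·d = (5)·(0) + (8)·(7) = 56
89·t² − 112·t + 33 = 0  ⇒  m = 56² − 89·33 = 199
m = 199 > 0,  v_rel·d = 56 > 0  ⇒  inside

inside=yes margin=199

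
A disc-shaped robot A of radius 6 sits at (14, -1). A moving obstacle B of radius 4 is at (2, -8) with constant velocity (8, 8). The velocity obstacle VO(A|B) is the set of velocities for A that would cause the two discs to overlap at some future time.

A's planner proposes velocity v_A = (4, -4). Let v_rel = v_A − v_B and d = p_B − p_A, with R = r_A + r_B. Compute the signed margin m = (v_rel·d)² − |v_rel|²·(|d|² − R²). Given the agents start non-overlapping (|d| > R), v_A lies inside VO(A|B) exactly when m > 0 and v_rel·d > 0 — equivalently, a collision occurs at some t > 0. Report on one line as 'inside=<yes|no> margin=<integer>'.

d = (-12, -7),  |d|² = 193;  R = 6+4 = 10,  c = 193−10² = 93
v_rel = (-4, -12),  |v_rel|² = 160;  v_rel·d = (-4)·(-12) + (-12)·(-7) = 132
160·t² − 264·t + 93 = 0  ⇒  m = 132² − 160·93 = 2544
m = 2544 > 0,  v_rel·d = 132 > 0  ⇒  inside

inside=yes margin=2544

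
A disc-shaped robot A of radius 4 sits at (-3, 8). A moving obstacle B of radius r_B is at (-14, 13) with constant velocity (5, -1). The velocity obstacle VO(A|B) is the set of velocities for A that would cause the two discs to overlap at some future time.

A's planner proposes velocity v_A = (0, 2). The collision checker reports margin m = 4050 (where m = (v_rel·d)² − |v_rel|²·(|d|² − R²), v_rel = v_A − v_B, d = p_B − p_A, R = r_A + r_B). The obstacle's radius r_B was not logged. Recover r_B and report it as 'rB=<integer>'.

m = 4050
d = (-11, 5);  v_rel = (-5, 3),  |v_rel|² = 34
v_rel×d = (-5)·(5) − (3)·(-11) = 8
since m = R²·34 − 8²:  R² = (64 + 4050) / 34 = 121
R = √121 = 11  ⇒  r_B = 11 − 4 = 7

rB=7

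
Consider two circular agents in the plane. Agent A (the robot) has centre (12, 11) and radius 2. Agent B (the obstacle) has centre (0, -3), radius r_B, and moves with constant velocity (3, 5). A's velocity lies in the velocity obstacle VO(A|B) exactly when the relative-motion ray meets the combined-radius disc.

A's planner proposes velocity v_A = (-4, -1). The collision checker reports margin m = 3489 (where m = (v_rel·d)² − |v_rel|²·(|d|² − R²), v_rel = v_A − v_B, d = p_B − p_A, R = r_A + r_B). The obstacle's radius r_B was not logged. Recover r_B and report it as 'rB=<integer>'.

m = 3489
d = (-12, -14);  v_rel = (-7, -6),  |v_rel|² = 85
v_rel×d = (-7)·(-14) − (-6)·(-12) = 26
since m = R²·85 − 26²:  R² = (676 + 3489) / 85 = 49
R = √49 = 7  ⇒  r_B = 7 − 2 = 5

rB=5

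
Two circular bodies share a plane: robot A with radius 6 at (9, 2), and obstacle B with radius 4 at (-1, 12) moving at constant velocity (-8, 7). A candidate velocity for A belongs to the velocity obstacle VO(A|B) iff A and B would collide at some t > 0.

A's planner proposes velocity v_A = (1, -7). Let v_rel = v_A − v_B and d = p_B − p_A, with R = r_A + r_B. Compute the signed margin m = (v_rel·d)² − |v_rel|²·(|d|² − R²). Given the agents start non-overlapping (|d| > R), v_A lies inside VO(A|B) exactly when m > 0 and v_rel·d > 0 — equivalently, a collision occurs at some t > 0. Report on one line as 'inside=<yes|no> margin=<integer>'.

d = (-10, 10),  |d|² = 200;  R = 6+4 = 10,  c = 200−10² = 100
v_rel = (9, -14),  |v_rel|² = 277;  v_rel·d = (9)·(-10) + (-14)·(10) = -230
277·t² + 460·t + 100 = 0  ⇒  m = (-230)² − 277·100 = 25200
m = 25200 > 0,  v_rel·d = -230 < 0  ⇒  outside

inside=no margin=25200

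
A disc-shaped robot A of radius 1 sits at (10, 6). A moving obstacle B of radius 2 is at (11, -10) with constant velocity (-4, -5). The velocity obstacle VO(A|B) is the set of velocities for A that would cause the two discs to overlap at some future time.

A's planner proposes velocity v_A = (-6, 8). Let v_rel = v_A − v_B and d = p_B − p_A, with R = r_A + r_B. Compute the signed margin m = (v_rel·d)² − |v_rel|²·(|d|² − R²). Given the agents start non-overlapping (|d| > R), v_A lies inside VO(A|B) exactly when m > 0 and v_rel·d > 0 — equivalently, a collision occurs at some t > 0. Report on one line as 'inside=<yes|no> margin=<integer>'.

d = (1, -16),  |d|² = 257;  R = 1+2 = 3,  c = 257−3² = 248
v_rel = (-2, 13),  |v_rel|² = 173;  v_rel·d = (-2)·(1) + (13)·(-16) = -210
173·t² + 420·t + 248 = 0  ⇒  m = (-210)² − 173·248 = 1196
m = 1196 > 0,  v_rel·d = -210 < 0  ⇒  outside

inside=no margin=1196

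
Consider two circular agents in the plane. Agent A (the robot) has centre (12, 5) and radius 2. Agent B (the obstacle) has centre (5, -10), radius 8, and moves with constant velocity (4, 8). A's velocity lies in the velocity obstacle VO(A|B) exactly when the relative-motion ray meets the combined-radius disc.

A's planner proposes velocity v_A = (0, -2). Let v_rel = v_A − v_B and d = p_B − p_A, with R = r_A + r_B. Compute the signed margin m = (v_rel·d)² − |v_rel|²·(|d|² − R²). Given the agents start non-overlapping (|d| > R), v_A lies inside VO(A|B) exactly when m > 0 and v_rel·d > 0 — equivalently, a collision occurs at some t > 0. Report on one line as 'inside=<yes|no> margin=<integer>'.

d = (-7, -15),  |d|² = 274;  R = 2+8 = 10,  c = 274−10² = 174
v_rel = (-4, -10),  |v_rel|² = 116;  v_rel·d = (-4)·(-7) + (-10)·(-15) = 178
116·t² − 356·t + 174 = 0  ⇒  m = 178² − 116·174 = 11500
m = 11500 > 0,  v_rel·d = 178 > 0  ⇒  inside

inside=yes margin=11500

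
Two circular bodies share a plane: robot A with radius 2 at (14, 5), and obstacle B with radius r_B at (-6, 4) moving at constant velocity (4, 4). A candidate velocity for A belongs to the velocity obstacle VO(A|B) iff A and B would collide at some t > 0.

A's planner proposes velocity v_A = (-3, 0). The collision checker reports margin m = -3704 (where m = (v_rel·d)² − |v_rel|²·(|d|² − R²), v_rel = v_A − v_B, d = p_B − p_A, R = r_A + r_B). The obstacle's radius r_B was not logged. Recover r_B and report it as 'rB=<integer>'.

m = -3704
d = (-20, -1);  v_rel = (-7, -4),  |v_rel|² = 65
v_rel×d = (-7)·(-1) − (-4)·(-20) = -73
since m = R²·65 − (-73)²:  R² = (5329 + -3704) / 65 = 25
R = √25 = 5  ⇒  r_B = 5 − 2 = 3

rB=3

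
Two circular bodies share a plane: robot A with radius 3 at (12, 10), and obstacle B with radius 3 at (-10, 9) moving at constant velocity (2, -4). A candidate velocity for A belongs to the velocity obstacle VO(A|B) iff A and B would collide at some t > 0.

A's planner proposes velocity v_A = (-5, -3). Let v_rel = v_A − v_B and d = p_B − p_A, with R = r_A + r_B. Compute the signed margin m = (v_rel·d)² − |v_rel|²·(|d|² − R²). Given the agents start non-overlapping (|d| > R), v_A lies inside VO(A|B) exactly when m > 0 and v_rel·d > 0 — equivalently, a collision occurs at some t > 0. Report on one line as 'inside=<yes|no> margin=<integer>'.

d = (-22, -1),  |d|² = 485;  R = 3+3 = 6,  c = 485−6² = 449
v_rel = (-7, 1),  |v_rel|² = 50;  v_rel·d = (-7)·(-22) + (1)·(-1) = 153
50·t² − 306·t + 449 = 0  ⇒  m = 153² − 50·449 = 959
m = 959 > 0,  v_rel·d = 153 > 0  ⇒  inside

inside=yes margin=959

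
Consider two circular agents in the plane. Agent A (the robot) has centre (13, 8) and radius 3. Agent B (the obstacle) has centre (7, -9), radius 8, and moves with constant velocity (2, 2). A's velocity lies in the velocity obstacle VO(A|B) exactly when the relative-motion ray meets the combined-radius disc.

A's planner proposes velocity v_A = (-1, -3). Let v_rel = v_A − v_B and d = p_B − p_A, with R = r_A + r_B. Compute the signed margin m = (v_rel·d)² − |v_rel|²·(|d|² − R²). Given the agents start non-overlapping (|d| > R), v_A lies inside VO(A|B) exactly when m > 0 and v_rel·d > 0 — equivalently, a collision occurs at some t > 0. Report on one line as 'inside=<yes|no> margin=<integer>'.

d = (-6, -17),  |d|² = 325;  R = 3+8 = 11,  c = 325−11² = 204
v_rel = (-3, -5),  |v_rel|² = 34;  v_rel·d = (-3)·(-6) + (-5)·(-17) = 103
34·t² − 206·t + 204 = 0  ⇒  m = 103² − 34·204 = 3673
m = 3673 > 0,  v_rel·d = 103 > 0  ⇒  inside

inside=yes margin=3673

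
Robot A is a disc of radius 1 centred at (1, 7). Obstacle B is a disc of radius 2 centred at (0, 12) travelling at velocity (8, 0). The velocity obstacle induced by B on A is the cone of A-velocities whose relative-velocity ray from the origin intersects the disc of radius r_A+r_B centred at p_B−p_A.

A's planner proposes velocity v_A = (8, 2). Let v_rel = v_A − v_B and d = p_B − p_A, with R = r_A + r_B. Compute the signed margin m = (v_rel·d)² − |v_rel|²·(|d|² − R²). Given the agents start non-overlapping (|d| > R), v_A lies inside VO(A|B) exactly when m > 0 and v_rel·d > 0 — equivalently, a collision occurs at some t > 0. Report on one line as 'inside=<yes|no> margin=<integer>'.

d = (-1, 5),  |d|² = 26;  R = 1+2 = 3,  c = 26−3² = 17
v_rel = (0, 2),  |v_rel|² = 4;  v_rel·d = (0)·(-1) + (2)·(5) = 10
4·t² − 20·t + 17 = 0  ⇒  m = 10² − 4·17 = 32
m = 32 > 0,  v_rel·d = 10 > 0  ⇒  inside

inside=yes margin=32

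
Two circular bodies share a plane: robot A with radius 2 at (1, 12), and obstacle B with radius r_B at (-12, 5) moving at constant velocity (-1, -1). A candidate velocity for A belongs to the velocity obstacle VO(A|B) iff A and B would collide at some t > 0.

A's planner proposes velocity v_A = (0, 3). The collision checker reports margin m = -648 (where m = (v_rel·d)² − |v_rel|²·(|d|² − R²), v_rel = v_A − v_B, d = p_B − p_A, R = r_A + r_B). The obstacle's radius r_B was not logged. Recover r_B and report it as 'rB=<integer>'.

m = -648
d = (-13, -7);  v_rel = (1, 4),  |v_rel|² = 17
v_rel×d = (1)·(-7) − (4)·(-13) = 45
since m = R²·17 − 45²:  R² = (2025 + -648) / 17 = 81
R = √81 = 9  ⇒  r_B = 9 − 2 = 7

rB=7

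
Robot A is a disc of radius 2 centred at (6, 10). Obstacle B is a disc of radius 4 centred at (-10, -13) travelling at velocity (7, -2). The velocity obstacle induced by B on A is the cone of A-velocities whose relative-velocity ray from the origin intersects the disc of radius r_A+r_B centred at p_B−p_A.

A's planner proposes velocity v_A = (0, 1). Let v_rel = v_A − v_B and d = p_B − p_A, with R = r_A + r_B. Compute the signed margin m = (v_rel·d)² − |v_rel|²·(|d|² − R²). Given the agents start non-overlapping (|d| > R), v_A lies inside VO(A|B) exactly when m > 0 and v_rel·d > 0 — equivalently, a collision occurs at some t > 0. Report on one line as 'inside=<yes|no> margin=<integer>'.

d = (-16, -23),  |d|² = 785;  R = 2+4 = 6,  c = 785−6² = 749
v_rel = (-7, 3),  |v_rel|² = 58;  v_rel·d = (-7)·(-16) + (3)·(-23) = 43
58·t² − 86·t + 749 = 0  ⇒  m = 43² − 58·749 = -41593
m = -41593 < 0,  v_rel·d = 43 > 0  ⇒  outside

inside=no margin=-41593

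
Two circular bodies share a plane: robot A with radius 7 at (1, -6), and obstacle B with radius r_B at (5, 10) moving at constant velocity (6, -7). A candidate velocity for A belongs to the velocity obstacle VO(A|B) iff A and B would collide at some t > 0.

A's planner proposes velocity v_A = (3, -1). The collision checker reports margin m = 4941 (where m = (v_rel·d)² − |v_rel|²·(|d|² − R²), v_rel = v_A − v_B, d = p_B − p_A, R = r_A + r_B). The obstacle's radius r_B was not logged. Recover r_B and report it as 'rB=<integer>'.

m = 4941
d = (4, 16);  v_rel = (-3, 6),  |v_rel|² = 45
v_rel×d = (-3)·(16) − (6)·(4) = -72
since m = R²·45 − (-72)²:  R² = (5184 + 4941) / 45 = 225
R = √225 = 15  ⇒  r_B = 15 − 7 = 8

rB=8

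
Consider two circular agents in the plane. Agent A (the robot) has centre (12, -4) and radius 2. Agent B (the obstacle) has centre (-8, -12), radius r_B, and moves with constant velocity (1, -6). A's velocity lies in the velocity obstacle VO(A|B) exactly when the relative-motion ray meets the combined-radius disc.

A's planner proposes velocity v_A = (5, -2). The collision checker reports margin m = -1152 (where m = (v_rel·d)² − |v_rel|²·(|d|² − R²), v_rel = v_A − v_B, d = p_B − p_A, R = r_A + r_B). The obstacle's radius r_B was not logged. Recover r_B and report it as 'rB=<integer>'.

m = -1152
d = (-20, -8);  v_rel = (4, 4),  |v_rel|² = 32
v_rel×d = (4)·(-8) − (4)·(-20) = 48
since m = R²·32 − 48²:  R² = (2304 + -1152) / 32 = 36
R = √36 = 6  ⇒  r_B = 6 − 2 = 4

rB=4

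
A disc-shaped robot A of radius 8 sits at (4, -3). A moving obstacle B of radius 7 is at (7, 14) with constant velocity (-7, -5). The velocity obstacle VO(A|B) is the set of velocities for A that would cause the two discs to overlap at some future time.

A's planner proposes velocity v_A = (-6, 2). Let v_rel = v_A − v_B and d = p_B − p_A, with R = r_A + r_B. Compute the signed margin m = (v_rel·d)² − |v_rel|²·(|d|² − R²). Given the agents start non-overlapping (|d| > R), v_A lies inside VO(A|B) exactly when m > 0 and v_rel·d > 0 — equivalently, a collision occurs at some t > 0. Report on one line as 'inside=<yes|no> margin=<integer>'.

d = (3, 17),  |d|² = 298;  R = 8+7 = 15,  c = 298−15² = 73
v_rel = (1, 7),  |v_rel|² = 50;  v_rel·d = (1)·(3) + (7)·(17) = 122
50·t² − 244·t + 73 = 0  ⇒  m = 122² − 50·73 = 11234
m = 11234 > 0,  v_rel·d = 122 > 0  ⇒  inside

inside=yes margin=11234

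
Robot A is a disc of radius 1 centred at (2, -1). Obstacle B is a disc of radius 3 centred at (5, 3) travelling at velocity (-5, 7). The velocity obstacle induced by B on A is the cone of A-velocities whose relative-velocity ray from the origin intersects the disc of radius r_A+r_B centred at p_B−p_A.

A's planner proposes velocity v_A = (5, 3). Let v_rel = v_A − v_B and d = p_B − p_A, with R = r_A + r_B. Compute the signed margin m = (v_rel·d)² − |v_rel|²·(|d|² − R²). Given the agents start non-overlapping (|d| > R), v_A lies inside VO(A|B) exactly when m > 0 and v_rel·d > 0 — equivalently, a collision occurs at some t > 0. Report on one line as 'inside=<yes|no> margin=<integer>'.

d = (3, 4),  |d|² = 25;  R = 1+3 = 4,  c = 25−4² = 9
v_rel = (10, -4),  |v_rel|² = 116;  v_rel·d = (10)·(3) + (-4)·(4) = 14
116·t² − 28·t + 9 = 0  ⇒  m = 14² − 116·9 = -848
m = -848 < 0,  v_rel·d = 14 > 0  ⇒  outside

inside=no margin=-848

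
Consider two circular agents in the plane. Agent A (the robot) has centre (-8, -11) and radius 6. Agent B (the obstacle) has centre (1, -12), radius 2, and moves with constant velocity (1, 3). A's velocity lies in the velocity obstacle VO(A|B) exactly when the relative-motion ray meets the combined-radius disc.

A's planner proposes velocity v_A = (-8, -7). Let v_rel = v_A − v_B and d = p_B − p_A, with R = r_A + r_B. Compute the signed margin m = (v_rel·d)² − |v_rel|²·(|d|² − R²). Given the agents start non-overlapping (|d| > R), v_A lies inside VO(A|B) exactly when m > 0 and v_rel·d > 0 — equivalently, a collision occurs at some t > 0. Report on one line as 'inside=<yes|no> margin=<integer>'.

d = (9, -1),  |d|² = 82;  R = 6+2 = 8,  c = 82−8² = 18
v_rel = (-9, -10),  |v_rel|² = 181;  v_rel·d = (-9)·(9) + (-10)·(-1) = -71
181·t² + 142·t + 18 = 0  ⇒  m = (-71)² − 181·18 = 1783
m = 1783 > 0,  v_rel·d = -71 < 0  ⇒  outside

inside=no margin=1783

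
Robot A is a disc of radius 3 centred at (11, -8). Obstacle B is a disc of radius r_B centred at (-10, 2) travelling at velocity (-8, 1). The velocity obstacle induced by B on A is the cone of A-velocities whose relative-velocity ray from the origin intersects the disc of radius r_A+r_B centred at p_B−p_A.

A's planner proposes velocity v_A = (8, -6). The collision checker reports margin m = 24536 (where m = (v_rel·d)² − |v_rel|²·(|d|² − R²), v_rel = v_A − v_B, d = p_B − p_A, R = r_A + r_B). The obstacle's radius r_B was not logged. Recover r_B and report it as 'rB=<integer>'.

m = 24536
d = (-21, 10);  v_rel = (16, -7),  |v_rel|² = 305
v_rel×d = (16)·(10) − (-7)·(-21) = 13
since m = R²·305 − 13²:  R² = (169 + 24536) / 305 = 81
R = √81 = 9  ⇒  r_B = 9 − 3 = 6

rB=6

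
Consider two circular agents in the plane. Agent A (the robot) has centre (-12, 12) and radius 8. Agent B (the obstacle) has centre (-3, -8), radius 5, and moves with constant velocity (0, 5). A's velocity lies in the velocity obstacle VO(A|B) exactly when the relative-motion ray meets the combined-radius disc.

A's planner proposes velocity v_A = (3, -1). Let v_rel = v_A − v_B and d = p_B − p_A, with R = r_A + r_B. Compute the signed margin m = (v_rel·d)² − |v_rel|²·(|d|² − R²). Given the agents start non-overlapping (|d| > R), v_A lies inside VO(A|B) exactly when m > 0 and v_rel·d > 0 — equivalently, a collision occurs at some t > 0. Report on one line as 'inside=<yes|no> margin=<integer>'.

d = (9, -20),  |d|² = 481;  R = 8+5 = 13,  c = 481−13² = 312
v_rel = (3, -6),  |v_rel|² = 45;  v_rel·d = (3)·(9) + (-6)·(-20) = 147
45·t² − 294·t + 312 = 0  ⇒  m = 147² − 45·312 = 7569
m = 7569 > 0,  v_rel·d = 147 > 0  ⇒  inside

inside=yes margin=7569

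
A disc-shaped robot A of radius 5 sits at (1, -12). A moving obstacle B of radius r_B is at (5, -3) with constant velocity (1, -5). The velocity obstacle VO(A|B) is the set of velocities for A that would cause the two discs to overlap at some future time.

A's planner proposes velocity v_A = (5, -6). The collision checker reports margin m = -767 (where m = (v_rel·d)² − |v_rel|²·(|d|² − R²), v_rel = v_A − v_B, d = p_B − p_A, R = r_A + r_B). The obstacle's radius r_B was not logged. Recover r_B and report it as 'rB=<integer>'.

m = -767
d = (4, 9);  v_rel = (4, -1),  |v_rel|² = 17
v_rel×d = (4)·(9) − (-1)·(4) = 40
since m = R²·17 − 40²:  R² = (1600 + -767) / 17 = 49
R = √49 = 7  ⇒  r_B = 7 − 5 = 2

rB=2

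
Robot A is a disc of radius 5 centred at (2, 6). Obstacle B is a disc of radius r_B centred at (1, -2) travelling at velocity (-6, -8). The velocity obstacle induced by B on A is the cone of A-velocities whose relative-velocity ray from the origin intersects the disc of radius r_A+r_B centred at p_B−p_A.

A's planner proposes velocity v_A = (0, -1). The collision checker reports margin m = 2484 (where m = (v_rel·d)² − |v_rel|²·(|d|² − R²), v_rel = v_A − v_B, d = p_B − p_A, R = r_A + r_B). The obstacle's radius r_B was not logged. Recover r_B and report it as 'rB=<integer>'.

m = 2484
d = (-1, -8);  v_rel = (6, 7),  |v_rel|² = 85
v_rel×d = (6)·(-8) − (7)·(-1) = -41
since m = R²·85 − (-41)²:  R² = (1681 + 2484) / 85 = 49
R = √49 = 7  ⇒  r_B = 7 − 5 = 2

rB=2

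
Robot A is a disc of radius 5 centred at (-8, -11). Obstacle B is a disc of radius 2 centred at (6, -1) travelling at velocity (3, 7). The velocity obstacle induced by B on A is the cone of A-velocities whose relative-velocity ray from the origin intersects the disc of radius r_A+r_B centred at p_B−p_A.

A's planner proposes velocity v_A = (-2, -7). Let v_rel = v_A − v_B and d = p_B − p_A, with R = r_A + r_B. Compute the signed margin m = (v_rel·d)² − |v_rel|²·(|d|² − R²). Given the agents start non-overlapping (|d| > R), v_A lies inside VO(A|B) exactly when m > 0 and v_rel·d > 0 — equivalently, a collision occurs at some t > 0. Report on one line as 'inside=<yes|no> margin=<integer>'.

d = (14, 10),  |d|² = 296;  R = 5+2 = 7,  c = 296−7² = 247
v_rel = (-5, -14),  |v_rel|² = 221;  v_rel·d = (-5)·(14) + (-14)·(10) = -210
221·t² + 420·t + 247 = 0  ⇒  m = (-210)² − 221·247 = -10487
m = -10487 < 0,  v_rel·d = -210 < 0  ⇒  outside

inside=no margin=-10487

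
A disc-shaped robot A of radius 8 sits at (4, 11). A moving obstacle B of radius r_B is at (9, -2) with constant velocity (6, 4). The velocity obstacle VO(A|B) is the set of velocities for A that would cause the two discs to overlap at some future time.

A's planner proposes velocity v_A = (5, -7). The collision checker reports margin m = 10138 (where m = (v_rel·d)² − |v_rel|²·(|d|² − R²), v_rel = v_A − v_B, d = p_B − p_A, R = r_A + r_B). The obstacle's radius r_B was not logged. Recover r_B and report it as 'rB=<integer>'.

m = 10138
d = (5, -13);  v_rel = (-1, -11),  |v_rel|² = 122
v_rel×d = (-1)·(-13) − (-11)·(5) = 68
since m = R²·122 − 68²:  R² = (4624 + 10138) / 122 = 121
R = √121 = 11  ⇒  r_B = 11 − 8 = 3

rB=3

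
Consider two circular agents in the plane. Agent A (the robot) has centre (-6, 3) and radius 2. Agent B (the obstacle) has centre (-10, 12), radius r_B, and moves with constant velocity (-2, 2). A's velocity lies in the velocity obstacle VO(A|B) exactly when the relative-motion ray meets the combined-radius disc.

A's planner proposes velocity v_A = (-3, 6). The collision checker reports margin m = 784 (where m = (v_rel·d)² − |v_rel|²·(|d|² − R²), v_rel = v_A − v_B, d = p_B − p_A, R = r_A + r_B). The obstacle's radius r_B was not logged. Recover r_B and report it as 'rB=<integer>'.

m = 784
d = (-4, 9);  v_rel = (-1, 4),  |v_rel|² = 17
v_rel×d = (-1)·(9) − (4)·(-4) = 7
since m = R²·17 − 7²:  R² = (49 + 784) / 17 = 49
R = √49 = 7  ⇒  r_B = 7 − 2 = 5

rB=5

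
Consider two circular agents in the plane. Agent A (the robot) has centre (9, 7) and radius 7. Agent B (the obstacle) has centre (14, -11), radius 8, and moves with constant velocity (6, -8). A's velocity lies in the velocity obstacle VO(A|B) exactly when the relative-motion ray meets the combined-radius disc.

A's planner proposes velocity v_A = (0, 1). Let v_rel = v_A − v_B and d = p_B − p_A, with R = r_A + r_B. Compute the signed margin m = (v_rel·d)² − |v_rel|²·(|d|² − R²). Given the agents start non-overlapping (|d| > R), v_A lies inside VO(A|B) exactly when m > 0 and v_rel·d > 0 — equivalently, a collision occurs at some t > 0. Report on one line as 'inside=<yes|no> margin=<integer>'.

d = (5, -18),  |d|² = 349;  R = 7+8 = 15,  c = 349−15² = 124
v_rel = (-6, 9),  |v_rel|² = 117;  v_rel·d = (-6)·(5) + (9)·(-18) = -192
117·t² + 384·t + 124 = 0  ⇒  m = (-192)² − 117·124 = 22356
m = 22356 > 0,  v_rel·d = -192 < 0  ⇒  outside

inside=no margin=22356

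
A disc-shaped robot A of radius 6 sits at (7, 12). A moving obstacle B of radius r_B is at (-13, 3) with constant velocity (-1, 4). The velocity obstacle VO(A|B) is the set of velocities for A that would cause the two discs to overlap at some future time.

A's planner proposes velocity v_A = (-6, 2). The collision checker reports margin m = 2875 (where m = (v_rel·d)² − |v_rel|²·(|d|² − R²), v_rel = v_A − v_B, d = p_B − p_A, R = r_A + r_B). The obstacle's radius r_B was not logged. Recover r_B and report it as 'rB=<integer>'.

m = 2875
d = (-20, -9);  v_rel = (-5, -2),  |v_rel|² = 29
v_rel×d = (-5)·(-9) − (-2)·(-20) = 5
since m = R²·29 − 5²:  R² = (25 + 2875) / 29 = 100
R = √100 = 10  ⇒  r_B = 10 − 6 = 4

rB=4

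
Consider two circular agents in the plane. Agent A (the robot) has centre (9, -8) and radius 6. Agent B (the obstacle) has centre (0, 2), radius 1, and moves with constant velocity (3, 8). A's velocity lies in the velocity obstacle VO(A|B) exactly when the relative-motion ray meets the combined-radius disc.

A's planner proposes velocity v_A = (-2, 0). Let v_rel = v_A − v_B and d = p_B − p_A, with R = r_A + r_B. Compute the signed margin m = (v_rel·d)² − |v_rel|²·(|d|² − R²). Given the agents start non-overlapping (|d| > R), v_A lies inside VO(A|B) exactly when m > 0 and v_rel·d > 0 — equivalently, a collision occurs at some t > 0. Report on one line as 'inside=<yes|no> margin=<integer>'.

d = (-9, 10),  |d|² = 181;  R = 6+1 = 7,  c = 181−7² = 132
v_rel = (-5, -8),  |v_rel|² = 89;  v_rel·d = (-5)·(-9) + (-8)·(10) = -35
89·t² + 70·t + 132 = 0  ⇒  m = (-35)² − 89·132 = -10523
m = -10523 < 0,  v_rel·d = -35 < 0  ⇒  outside

inside=no margin=-10523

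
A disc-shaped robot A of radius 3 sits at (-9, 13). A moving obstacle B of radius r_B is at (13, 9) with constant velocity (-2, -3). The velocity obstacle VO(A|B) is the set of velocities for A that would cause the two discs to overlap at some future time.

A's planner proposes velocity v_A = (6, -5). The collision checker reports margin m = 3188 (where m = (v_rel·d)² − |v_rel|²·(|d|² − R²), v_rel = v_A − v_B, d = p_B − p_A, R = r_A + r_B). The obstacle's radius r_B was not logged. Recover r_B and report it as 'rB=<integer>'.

m = 3188
d = (22, -4);  v_rel = (8, -2),  |v_rel|² = 68
v_rel×d = (8)·(-4) − (-2)·(22) = 12
since m = R²·68 − 12²:  R² = (144 + 3188) / 68 = 49
R = √49 = 7  ⇒  r_B = 7 − 3 = 4

rB=4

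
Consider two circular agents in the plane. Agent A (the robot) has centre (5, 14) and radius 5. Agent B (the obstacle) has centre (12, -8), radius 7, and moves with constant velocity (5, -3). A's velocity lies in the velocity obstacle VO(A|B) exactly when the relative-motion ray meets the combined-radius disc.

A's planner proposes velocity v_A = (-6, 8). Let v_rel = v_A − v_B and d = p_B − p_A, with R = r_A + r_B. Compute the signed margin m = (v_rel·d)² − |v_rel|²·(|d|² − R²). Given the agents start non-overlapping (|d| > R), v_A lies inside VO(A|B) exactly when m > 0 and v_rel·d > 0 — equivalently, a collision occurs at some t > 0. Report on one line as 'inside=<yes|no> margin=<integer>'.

d = (7, -22),  |d|² = 533;  R = 5+7 = 12,  c = 533−12² = 389
v_rel = (-11, 11),  |v_rel|² = 242;  v_rel·d = (-11)·(7) + (11)·(-22) = -319
242·t² + 638·t + 389 = 0  ⇒  m = (-319)² − 242·389 = 7623
m = 7623 > 0,  v_rel·d = -319 < 0  ⇒  outside

inside=no margin=7623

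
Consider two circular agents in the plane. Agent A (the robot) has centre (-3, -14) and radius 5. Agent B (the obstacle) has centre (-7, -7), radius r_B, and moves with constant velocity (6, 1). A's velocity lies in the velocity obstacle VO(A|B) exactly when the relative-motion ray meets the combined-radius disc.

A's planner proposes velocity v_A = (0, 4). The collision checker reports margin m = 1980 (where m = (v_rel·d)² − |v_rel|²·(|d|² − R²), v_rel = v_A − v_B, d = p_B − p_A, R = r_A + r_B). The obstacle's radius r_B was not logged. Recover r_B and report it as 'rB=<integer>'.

m = 1980
d = (-4, 7);  v_rel = (-6, 3),  |v_rel|² = 45
v_rel×d = (-6)·(7) − (3)·(-4) = -30
since m = R²·45 − (-30)²:  R² = (900 + 1980) / 45 = 64
R = √64 = 8  ⇒  r_B = 8 − 5 = 3

rB=3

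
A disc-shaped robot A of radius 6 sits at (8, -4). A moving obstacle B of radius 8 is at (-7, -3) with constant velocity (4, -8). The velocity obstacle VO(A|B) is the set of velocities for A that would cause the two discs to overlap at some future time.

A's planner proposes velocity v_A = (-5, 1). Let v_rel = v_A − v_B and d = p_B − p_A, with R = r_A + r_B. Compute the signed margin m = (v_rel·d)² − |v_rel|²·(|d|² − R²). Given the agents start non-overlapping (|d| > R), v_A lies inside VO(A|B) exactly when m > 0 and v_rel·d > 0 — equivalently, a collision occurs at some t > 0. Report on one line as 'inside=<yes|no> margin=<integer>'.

d = (-15, 1),  |d|² = 226;  R = 6+8 = 14,  c = 226−14² = 30
v_rel = (-9, 9),  |v_rel|² = 162;  v_rel·d = (-9)·(-15) + (9)·(1) = 144
162·t² − 288·t + 30 = 0  ⇒  m = 144² − 162·30 = 15876
m = 15876 > 0,  v_rel·d = 144 > 0  ⇒  inside

inside=yes margin=15876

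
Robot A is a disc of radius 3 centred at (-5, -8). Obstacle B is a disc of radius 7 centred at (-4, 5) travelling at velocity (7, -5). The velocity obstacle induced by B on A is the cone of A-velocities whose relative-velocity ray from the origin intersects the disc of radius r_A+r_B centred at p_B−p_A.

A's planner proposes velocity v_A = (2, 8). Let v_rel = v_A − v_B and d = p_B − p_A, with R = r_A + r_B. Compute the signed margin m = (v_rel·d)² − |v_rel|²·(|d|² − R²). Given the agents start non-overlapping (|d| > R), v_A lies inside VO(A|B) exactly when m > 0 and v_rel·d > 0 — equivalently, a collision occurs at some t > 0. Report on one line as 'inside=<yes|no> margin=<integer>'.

d = (1, 13),  |d|² = 170;  R = 3+7 = 10,  c = 170−10² = 70
v_rel = (-5, 13),  |v_rel|² = 194;  v_rel·d = (-5)·(1) + (13)·(13) = 164
194·t² − 328·t + 70 = 0  ⇒  m = 164² − 194·70 = 13316
m = 13316 > 0,  v_rel·d = 164 > 0  ⇒  inside

inside=yes margin=13316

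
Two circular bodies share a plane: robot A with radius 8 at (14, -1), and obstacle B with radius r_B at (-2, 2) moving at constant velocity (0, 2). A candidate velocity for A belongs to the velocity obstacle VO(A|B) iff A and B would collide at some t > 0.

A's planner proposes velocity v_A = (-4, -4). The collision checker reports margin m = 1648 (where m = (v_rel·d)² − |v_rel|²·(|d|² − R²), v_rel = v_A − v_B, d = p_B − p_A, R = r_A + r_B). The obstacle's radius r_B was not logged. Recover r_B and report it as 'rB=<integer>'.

m = 1648
d = (-16, 3);  v_rel = (-4, -6),  |v_rel|² = 52
v_rel×d = (-4)·(3) − (-6)·(-16) = -108
since m = R²·52 − (-108)²:  R² = (11664 + 1648) / 52 = 256
R = √256 = 16  ⇒  r_B = 16 − 8 = 8

rB=8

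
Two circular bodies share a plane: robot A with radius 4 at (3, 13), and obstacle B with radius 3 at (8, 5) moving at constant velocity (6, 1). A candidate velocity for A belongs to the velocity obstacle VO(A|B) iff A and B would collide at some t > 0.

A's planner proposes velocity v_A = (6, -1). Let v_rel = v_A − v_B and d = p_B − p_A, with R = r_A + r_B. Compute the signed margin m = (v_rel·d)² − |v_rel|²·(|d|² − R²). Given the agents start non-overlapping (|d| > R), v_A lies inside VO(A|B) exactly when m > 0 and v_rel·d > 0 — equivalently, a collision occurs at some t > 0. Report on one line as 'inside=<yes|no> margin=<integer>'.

d = (5, -8),  |d|² = 89;  R = 4+3 = 7,  c = 89−7² = 40
v_rel = (0, -2),  |v_rel|² = 4;  v_rel·d = (0)·(5) + (-2)·(-8) = 16
4·t² − 32·t + 40 = 0  ⇒  m = 16² − 4·40 = 96
m = 96 > 0,  v_rel·d = 16 > 0  ⇒  inside

inside=yes margin=96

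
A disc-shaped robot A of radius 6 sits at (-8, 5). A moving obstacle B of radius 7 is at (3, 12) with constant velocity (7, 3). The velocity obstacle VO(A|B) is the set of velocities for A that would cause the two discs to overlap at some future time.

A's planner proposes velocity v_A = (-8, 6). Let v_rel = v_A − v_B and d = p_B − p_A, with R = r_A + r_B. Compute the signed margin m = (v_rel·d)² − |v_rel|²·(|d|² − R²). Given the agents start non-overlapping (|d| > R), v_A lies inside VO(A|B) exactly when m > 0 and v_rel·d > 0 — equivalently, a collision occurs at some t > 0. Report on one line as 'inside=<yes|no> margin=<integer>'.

d = (11, 7),  |d|² = 170;  R = 6+7 = 13,  c = 170−13² = 1
v_rel = (-15, 3),  |v_rel|² = 234;  v_rel·d = (-15)·(11) + (3)·(7) = -144
234·t² + 288·t + 1 = 0  ⇒  m = (-144)² − 234·1 = 20502
m = 20502 > 0,  v_rel·d = -144 < 0  ⇒  outside

inside=no margin=20502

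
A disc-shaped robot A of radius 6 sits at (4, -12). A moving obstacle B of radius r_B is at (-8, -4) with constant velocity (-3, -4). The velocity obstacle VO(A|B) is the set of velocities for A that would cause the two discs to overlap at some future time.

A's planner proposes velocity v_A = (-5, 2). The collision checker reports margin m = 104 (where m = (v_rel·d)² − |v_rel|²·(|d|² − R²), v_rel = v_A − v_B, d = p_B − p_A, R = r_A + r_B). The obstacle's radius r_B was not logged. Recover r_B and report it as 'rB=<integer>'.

m = 104
d = (-12, 8);  v_rel = (-2, 6),  |v_rel|² = 40
v_rel×d = (-2)·(8) − (6)·(-12) = 56
since m = R²·40 − 56²:  R² = (3136 + 104) / 40 = 81
R = √81 = 9  ⇒  r_B = 9 − 6 = 3

rB=3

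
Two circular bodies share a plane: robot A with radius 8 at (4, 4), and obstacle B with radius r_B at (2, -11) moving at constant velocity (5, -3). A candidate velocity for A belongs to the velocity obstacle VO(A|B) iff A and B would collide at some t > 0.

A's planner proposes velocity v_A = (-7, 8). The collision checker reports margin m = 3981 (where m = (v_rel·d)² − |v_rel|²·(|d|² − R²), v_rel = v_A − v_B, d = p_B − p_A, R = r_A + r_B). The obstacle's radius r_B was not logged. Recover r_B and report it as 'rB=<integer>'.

m = 3981
d = (-2, -15);  v_rel = (-12, 11),  |v_rel|² = 265
v_rel×d = (-12)·(-15) − (11)·(-2) = 202
since m = R²·265 − 202²:  R² = (40804 + 3981) / 265 = 169
R = √169 = 13  ⇒  r_B = 13 − 8 = 5

rB=5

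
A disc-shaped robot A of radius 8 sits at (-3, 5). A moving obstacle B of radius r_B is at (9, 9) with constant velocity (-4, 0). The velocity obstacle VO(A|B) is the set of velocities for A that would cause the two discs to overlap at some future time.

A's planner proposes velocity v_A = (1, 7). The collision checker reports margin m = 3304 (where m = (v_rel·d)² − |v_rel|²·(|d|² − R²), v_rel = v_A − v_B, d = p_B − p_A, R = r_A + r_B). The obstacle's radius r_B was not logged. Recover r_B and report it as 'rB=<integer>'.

m = 3304
d = (12, 4);  v_rel = (5, 7),  |v_rel|² = 74
v_rel×d = (5)·(4) − (7)·(12) = -64
since m = R²·74 − (-64)²:  R² = (4096 + 3304) / 74 = 100
R = √100 = 10  ⇒  r_B = 10 − 8 = 2

rB=2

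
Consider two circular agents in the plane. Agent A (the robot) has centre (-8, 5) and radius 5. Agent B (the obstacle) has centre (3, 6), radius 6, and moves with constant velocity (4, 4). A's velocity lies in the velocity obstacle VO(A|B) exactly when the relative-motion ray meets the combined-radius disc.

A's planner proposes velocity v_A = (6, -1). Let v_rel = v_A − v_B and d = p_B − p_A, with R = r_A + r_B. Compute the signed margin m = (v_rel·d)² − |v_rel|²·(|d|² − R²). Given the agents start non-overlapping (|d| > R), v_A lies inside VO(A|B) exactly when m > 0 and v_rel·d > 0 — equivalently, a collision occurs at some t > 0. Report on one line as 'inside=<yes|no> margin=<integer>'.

d = (11, 1),  |d|² = 122;  R = 5+6 = 11,  c = 122−11² = 1
v_rel = (2, -5),  |v_rel|² = 29;  v_rel·d = (2)·(11) + (-5)·(1) = 17
29·t² − 34·t + 1 = 0  ⇒  m = 17² − 29·1 = 260
m = 260 > 0,  v_rel·d = 17 > 0  ⇒  inside

inside=yes margin=260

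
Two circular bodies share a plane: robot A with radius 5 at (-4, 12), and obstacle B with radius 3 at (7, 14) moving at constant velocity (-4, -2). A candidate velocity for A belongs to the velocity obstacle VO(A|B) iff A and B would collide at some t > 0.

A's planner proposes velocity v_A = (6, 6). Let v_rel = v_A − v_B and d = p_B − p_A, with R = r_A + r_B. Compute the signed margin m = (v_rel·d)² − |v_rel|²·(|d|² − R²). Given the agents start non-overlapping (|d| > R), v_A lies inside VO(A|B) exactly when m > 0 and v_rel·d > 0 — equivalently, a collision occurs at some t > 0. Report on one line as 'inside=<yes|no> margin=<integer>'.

d = (11, 2),  |d|² = 125;  R = 5+3 = 8,  c = 125−8² = 61
v_rel = (10, 8),  |v_rel|² = 164;  v_rel·d = (10)·(11) + (8)·(2) = 126
164·t² − 252·t + 61 = 0  ⇒  m = 126² − 164·61 = 5872
m = 5872 > 0,  v_rel·d = 126 > 0  ⇒  inside

inside=yes margin=5872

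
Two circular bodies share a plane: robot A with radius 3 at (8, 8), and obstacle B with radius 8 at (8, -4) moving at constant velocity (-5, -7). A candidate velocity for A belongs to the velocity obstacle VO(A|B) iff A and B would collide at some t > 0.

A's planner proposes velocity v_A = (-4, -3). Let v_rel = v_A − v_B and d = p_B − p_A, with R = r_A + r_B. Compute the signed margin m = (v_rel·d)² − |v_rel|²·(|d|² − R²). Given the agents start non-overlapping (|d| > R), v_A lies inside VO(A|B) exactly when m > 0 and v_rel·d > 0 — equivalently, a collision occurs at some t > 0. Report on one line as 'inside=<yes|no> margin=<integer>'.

d = (0, -12),  |d|² = 144;  R = 3+8 = 11,  c = 144−11² = 23
v_rel = (1, 4),  |v_rel|² = 17;  v_rel·d = (1)·(0) + (4)·(-12) = -48
17·t² + 96·t + 23 = 0  ⇒  m = (-48)² − 17·23 = 1913
m = 1913 > 0,  v_rel·d = -48 < 0  ⇒  outside

inside=no margin=1913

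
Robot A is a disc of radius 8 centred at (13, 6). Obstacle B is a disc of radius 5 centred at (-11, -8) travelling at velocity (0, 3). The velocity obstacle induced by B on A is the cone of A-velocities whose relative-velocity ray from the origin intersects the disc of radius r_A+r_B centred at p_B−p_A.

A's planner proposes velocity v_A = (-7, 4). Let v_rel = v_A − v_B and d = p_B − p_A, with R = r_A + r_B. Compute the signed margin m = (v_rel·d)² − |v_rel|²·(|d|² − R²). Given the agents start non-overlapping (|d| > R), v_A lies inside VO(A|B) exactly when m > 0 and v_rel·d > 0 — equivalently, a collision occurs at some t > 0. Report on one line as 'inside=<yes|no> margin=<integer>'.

d = (-24, -14),  |d|² = 772;  R = 8+5 = 13,  c = 772−13² = 603
v_rel = (-7, 1),  |v_rel|² = 50;  v_rel·d = (-7)·(-24) + (1)·(-14) = 154
50·t² − 308·t + 603 = 0  ⇒  m = 154² − 50·603 = -6434
m = -6434 < 0,  v_rel·d = 154 > 0  ⇒  outside

inside=no margin=-6434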